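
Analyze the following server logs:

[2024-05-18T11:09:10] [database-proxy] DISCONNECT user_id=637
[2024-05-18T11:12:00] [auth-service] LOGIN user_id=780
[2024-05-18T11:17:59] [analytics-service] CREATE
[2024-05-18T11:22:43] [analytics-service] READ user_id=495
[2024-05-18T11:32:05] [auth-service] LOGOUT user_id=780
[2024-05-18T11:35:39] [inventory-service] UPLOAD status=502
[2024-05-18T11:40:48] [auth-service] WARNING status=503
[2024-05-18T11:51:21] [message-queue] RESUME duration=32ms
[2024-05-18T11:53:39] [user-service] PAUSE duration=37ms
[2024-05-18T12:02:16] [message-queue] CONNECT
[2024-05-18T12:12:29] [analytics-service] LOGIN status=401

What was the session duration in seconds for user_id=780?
1205

To calculate session duration:

1. Find LOGIN event for user_id=780: 2024-05-18T11:12:00
2. Find LOGOUT event for user_id=780: 2024-05-18T11:32:05
3. Session duration: 2024-05-18T11:32:05 - 2024-05-18T11:12:00 = 1205 seconds (20 minutes)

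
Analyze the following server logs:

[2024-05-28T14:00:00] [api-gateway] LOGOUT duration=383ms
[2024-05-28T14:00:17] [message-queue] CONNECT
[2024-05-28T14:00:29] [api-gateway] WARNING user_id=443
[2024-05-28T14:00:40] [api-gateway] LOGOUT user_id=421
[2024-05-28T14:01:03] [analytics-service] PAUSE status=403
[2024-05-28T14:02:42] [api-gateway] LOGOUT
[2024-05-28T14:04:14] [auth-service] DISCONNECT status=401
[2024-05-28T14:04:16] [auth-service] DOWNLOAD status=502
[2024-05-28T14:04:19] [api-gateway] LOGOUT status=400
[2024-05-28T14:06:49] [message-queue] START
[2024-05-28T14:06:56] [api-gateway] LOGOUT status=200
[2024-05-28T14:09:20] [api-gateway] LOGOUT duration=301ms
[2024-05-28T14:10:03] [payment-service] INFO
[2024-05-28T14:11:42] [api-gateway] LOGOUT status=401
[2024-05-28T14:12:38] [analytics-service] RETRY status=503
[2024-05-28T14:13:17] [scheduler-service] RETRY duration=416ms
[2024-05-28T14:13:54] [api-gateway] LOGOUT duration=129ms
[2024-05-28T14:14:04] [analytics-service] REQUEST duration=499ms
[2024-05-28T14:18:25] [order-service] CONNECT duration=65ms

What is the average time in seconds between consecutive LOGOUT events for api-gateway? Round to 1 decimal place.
119.1

To calculate average interval:

1. Find all LOGOUT events for api-gateway in order
2. Calculate time gaps between consecutive events
3. Compute mean of gaps: 834 / 7 = 119.1 seconds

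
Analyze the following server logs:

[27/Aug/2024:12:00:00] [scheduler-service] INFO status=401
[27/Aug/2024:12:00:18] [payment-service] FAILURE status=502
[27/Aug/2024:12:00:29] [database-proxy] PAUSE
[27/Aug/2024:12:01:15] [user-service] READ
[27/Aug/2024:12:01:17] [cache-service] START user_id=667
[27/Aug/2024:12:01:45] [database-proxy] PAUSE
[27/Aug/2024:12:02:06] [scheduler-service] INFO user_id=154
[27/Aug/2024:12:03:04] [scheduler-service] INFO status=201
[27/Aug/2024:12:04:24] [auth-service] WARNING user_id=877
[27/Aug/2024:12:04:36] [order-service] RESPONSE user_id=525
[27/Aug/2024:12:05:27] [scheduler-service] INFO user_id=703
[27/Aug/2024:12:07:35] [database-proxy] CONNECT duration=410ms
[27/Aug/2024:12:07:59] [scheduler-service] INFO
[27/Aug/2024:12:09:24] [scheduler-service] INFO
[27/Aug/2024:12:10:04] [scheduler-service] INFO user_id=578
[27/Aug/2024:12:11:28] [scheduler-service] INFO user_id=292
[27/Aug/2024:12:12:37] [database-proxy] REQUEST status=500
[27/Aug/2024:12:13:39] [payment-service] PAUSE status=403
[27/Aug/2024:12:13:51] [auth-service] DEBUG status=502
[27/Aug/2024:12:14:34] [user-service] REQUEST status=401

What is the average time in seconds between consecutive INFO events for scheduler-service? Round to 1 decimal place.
98.3

To calculate average interval:

1. Find all INFO events for scheduler-service in order
2. Calculate time gaps between consecutive events
3. Compute mean of gaps: 688 / 7 = 98.3 seconds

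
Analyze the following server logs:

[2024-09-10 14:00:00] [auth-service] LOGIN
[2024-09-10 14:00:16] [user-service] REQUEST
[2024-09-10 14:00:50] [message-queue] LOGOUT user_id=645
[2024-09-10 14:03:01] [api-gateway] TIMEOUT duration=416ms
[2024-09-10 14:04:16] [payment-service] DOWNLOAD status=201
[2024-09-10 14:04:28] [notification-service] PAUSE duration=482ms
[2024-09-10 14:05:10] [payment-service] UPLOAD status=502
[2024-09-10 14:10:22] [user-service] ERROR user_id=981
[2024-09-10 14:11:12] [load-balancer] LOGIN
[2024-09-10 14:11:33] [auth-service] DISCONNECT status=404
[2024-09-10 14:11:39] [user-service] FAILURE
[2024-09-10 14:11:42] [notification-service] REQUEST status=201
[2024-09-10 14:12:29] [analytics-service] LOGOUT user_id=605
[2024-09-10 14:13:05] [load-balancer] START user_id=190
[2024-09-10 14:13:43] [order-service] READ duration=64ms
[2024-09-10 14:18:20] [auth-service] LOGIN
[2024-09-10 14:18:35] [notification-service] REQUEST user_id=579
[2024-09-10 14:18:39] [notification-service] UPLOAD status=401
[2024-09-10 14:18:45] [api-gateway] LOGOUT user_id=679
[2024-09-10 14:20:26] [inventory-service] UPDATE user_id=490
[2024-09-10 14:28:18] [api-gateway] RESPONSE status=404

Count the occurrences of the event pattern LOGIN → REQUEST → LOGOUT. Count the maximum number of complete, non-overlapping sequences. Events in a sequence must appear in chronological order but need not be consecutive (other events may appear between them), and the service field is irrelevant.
3

To count sequences:

1. Look for pattern: LOGIN → REQUEST → LOGOUT
2. Greedily scan the log in chronological order, matching each sequence element in turn (ignoring service)
3. Each time the full pattern completes, increment the count and restart matching from the next event
4. Complete non-overlapping sequences found: 3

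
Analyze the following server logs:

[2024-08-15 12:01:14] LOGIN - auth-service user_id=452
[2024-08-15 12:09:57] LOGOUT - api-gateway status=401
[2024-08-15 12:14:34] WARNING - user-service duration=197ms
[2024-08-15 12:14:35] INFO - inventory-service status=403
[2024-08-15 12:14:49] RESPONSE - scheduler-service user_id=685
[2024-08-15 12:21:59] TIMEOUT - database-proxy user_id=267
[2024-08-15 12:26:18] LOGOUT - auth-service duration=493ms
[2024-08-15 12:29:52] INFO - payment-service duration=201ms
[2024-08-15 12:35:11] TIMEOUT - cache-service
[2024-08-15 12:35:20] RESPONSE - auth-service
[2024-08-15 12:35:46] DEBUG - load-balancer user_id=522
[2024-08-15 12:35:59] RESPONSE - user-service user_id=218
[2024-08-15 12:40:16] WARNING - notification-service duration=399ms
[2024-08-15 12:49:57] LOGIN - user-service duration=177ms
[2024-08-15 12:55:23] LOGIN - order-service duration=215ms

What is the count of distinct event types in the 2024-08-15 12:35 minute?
3

To count unique event types:

1. Filter events in the minute starting at 2024-08-15 12:35
2. Extract event types from matching entries
3. Count unique types: 3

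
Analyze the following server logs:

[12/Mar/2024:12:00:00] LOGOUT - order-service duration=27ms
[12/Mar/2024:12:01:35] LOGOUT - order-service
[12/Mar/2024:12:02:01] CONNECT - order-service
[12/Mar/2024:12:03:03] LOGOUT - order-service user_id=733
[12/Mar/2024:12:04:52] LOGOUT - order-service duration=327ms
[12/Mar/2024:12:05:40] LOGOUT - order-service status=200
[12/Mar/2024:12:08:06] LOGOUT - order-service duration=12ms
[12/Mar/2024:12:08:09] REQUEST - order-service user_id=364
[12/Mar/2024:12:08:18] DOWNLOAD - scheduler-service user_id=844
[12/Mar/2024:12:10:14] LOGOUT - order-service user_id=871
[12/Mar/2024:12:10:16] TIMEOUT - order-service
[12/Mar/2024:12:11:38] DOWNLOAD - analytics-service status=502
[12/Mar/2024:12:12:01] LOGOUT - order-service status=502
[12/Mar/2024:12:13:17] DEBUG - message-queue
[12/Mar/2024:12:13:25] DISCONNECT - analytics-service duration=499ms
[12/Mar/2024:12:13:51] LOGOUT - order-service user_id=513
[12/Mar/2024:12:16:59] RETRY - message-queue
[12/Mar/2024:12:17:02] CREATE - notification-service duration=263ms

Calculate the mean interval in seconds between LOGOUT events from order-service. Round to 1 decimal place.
103.9

To calculate average interval:

1. Find all LOGOUT events for order-service in order
2. Calculate time gaps between consecutive events
3. Compute mean of gaps: 831 / 8 = 103.9 seconds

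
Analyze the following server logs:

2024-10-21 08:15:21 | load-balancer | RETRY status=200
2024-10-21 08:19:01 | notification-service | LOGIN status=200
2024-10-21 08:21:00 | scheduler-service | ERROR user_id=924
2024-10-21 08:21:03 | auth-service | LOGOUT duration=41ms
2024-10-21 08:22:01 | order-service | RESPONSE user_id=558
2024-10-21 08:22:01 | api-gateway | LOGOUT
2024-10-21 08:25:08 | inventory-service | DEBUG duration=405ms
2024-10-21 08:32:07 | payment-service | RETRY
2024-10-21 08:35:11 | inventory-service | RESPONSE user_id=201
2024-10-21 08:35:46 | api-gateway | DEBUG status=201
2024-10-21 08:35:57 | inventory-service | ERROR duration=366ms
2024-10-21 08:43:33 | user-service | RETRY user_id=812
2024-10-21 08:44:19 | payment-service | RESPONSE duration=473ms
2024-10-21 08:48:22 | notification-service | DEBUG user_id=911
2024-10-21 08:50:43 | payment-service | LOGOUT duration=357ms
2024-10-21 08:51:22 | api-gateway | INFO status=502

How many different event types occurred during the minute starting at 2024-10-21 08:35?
3

To count unique event types:

1. Filter events in the minute starting at 2024-10-21 08:35
2. Extract event types from matching entries
3. Count unique types: 3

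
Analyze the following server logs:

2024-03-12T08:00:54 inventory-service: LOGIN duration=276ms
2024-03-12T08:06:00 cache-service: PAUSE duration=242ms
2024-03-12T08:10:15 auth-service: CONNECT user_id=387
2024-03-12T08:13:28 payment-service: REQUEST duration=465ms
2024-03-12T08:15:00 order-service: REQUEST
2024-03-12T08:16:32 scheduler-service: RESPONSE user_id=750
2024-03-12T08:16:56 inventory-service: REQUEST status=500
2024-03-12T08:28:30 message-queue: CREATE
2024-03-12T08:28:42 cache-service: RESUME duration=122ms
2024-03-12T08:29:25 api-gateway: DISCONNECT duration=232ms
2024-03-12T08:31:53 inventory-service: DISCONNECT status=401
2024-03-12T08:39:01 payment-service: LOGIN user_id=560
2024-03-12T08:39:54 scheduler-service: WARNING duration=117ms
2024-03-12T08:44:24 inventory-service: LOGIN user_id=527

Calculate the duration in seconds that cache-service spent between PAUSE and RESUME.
1362

To calculate state duration:

1. Find PAUSE event for cache-service: 2024-03-12T08:06:00
2. Find RESUME event for cache-service: 2024-03-12T08:28:42
3. Calculate duration: 2024-03-12T08:28:42 - 2024-03-12T08:06:00 = 1362 seconds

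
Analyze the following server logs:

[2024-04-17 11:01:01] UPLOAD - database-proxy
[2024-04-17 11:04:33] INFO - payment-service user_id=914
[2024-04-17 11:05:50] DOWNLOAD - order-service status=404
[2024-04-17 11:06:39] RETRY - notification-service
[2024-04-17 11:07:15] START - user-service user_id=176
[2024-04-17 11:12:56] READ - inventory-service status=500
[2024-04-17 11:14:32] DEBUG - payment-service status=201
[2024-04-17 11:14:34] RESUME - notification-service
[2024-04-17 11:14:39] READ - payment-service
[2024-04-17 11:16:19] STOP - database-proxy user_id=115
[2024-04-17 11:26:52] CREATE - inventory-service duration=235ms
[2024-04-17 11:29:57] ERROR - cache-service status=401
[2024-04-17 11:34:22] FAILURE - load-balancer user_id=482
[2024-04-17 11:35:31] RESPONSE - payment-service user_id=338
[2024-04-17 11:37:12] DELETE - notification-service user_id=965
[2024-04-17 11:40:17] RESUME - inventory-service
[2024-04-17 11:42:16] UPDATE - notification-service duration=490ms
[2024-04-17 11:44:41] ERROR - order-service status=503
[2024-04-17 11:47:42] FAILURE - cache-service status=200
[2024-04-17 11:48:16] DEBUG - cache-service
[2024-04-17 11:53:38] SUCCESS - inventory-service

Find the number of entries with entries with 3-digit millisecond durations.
2

To find matching entries:

1. Pattern to match: entries with 3-digit millisecond durations
2. Scan each log entry for the pattern
3. Count matches: 2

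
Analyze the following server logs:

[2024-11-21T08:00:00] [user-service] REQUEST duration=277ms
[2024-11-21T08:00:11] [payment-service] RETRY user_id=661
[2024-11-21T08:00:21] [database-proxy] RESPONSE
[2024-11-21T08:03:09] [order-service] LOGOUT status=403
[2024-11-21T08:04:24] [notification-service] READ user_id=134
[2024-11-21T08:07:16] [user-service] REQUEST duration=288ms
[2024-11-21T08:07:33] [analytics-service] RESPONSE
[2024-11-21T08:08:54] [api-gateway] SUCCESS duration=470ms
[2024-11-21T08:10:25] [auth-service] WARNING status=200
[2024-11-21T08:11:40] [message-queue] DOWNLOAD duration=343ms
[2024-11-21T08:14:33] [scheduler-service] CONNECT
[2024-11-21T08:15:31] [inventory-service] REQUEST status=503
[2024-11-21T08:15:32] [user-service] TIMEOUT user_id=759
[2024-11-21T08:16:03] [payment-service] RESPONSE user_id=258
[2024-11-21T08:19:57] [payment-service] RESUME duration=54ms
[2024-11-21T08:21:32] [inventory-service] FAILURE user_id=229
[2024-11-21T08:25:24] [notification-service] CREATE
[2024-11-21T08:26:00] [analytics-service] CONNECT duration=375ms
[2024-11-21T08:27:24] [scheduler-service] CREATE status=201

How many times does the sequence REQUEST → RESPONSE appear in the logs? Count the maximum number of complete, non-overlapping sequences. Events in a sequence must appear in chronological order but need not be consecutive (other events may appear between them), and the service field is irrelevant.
3

To count sequences:

1. Look for pattern: REQUEST → RESPONSE
2. Greedily scan the log in chronological order, matching each sequence element in turn (ignoring service)
3. Each time the full pattern completes, increment the count and restart matching from the next event
4. Complete non-overlapping sequences found: 3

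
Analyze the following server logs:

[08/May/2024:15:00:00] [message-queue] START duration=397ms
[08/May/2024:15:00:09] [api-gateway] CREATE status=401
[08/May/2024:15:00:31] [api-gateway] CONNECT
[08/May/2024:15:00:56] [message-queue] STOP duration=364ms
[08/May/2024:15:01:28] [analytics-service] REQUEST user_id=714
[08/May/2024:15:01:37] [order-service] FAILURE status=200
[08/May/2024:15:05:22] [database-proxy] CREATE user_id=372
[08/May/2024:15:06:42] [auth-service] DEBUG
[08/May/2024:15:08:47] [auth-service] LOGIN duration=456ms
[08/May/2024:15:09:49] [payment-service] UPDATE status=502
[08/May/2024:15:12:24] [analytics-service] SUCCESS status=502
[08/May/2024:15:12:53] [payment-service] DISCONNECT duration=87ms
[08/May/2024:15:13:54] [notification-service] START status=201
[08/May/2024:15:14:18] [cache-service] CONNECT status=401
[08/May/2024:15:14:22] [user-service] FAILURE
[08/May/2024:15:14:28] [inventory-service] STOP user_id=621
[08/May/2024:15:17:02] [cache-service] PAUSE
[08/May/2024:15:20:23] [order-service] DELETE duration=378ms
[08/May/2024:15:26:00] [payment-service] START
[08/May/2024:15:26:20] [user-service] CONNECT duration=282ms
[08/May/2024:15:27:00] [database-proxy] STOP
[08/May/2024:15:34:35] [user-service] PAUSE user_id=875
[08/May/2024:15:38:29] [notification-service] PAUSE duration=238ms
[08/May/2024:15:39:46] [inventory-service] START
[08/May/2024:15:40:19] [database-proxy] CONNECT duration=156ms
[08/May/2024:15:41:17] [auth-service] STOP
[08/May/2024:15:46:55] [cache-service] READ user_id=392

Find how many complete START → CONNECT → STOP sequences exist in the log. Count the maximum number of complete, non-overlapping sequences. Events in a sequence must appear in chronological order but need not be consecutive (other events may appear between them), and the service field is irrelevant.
4

To count sequences:

1. Look for pattern: START → CONNECT → STOP
2. Greedily scan the log in chronological order, matching each sequence element in turn (ignoring service)
3. Each time the full pattern completes, increment the count and restart matching from the next event
4. Complete non-overlapping sequences found: 4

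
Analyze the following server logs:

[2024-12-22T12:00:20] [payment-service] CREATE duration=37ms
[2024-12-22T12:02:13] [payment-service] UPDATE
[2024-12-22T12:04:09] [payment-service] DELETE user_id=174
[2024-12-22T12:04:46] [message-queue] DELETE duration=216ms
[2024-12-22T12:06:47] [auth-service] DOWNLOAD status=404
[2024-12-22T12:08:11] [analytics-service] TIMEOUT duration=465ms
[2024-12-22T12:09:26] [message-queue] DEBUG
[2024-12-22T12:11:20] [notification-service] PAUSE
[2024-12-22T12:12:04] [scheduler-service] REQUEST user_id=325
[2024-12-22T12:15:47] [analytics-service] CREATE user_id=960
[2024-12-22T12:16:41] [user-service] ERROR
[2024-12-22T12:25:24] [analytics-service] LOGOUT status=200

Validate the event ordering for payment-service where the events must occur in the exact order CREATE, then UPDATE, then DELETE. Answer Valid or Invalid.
Valid

To validate ordering:

1. Required order: CREATE → UPDATE → DELETE
2. Rule: the events must occur in the exact order CREATE, then UPDATE, then DELETE
3. Check actual order of events for payment-service
4. Result: Valid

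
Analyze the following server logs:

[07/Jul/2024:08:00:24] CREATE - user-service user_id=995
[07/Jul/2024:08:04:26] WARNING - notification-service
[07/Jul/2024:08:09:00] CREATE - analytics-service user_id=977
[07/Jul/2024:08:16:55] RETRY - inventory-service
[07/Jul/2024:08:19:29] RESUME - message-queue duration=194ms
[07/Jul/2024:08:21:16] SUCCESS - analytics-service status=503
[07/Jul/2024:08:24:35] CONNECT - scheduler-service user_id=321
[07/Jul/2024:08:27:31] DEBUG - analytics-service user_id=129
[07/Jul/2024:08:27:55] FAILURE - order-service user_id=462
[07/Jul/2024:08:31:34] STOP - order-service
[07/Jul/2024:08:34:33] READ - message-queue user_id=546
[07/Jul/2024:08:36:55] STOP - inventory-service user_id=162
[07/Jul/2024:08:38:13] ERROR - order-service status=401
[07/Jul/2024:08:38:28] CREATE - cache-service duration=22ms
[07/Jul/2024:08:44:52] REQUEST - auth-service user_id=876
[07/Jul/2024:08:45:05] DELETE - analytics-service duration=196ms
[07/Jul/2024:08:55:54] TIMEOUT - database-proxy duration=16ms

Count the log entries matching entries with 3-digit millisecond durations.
2

To find matching entries:

1. Pattern to match: entries with 3-digit millisecond durations
2. Scan each log entry for the pattern
3. Count matches: 2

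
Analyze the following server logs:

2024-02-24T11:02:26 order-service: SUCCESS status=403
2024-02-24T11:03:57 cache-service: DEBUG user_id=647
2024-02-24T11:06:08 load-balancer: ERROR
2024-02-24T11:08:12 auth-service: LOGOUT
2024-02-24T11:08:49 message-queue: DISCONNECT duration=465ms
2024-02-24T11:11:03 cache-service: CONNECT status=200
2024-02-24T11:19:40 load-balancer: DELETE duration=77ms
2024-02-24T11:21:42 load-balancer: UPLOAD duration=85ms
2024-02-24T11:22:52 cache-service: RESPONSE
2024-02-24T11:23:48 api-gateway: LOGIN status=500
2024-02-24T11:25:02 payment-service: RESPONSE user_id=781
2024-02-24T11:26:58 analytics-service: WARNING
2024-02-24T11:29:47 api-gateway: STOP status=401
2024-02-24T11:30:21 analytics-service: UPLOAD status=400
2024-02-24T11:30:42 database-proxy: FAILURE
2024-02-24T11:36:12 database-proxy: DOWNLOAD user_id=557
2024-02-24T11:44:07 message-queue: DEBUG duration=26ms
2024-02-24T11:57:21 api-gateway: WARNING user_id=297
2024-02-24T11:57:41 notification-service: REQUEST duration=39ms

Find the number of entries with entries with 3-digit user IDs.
4

To find matching entries:

1. Pattern to match: entries with 3-digit user IDs
2. Scan each log entry for the pattern
3. Count matches: 4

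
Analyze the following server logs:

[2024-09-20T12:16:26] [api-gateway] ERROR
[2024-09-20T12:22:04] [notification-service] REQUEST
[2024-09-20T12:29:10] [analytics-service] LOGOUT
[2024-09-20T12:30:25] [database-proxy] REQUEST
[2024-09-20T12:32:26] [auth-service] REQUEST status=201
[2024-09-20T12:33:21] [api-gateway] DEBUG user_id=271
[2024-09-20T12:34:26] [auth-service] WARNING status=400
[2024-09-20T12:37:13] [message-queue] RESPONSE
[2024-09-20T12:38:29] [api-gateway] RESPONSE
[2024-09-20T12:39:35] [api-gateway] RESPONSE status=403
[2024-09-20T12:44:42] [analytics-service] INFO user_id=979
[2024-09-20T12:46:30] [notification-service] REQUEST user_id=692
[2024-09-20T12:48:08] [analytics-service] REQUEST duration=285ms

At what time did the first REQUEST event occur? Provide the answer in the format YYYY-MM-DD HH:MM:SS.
2024-09-20 12:22:04

To find the first event:

1. Filter for all REQUEST events
2. Sort by timestamp
3. Select the first one
4. Timestamp: 2024-09-20 12:22:04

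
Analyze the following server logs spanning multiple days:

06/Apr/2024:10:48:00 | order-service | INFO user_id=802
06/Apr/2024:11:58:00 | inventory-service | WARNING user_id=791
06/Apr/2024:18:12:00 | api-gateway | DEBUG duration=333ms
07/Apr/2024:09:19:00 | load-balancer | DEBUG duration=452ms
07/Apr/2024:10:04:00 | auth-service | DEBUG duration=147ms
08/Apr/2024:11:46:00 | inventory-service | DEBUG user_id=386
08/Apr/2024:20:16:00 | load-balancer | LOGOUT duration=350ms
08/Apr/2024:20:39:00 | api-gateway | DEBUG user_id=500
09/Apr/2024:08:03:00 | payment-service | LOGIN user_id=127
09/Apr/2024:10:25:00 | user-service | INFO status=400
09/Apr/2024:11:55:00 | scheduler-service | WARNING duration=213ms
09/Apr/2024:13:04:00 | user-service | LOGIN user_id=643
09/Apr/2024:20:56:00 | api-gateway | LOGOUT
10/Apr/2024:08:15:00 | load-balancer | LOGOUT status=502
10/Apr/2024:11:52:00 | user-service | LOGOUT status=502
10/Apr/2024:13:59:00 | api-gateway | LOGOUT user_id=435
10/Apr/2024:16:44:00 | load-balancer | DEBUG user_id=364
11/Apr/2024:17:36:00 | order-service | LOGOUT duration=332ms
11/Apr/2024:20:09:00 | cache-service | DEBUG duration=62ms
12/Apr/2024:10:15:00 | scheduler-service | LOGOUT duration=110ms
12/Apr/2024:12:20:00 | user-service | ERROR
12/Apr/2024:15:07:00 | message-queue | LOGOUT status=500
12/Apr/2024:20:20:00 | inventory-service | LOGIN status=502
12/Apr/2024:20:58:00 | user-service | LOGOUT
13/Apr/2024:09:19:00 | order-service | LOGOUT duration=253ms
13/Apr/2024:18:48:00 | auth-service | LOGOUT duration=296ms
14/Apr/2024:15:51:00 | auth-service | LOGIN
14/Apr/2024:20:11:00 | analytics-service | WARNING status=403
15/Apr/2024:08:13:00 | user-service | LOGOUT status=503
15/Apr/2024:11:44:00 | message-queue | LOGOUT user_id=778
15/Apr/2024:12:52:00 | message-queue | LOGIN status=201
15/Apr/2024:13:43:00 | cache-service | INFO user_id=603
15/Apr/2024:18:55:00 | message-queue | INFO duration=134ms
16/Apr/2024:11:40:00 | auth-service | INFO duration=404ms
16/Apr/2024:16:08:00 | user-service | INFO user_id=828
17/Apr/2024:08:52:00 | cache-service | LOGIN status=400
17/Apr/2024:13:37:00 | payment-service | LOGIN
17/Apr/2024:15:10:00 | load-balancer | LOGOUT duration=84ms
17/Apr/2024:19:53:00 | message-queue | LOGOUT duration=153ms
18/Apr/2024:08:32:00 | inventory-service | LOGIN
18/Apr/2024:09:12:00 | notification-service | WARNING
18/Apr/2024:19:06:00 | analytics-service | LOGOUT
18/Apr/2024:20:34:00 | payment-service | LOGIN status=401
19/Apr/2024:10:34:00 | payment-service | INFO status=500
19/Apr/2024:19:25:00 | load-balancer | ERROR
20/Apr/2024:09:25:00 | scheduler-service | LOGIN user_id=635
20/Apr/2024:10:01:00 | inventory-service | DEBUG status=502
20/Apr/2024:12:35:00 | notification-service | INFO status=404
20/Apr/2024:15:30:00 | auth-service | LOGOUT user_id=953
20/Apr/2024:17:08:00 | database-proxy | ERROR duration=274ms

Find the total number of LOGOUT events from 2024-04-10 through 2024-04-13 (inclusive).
9

To filter by date range:

1. Date range: 2024-04-10 through 2024-04-13, both dates inclusive
2. Filter for LOGOUT events whose date falls in this range
3. Count matching events: 9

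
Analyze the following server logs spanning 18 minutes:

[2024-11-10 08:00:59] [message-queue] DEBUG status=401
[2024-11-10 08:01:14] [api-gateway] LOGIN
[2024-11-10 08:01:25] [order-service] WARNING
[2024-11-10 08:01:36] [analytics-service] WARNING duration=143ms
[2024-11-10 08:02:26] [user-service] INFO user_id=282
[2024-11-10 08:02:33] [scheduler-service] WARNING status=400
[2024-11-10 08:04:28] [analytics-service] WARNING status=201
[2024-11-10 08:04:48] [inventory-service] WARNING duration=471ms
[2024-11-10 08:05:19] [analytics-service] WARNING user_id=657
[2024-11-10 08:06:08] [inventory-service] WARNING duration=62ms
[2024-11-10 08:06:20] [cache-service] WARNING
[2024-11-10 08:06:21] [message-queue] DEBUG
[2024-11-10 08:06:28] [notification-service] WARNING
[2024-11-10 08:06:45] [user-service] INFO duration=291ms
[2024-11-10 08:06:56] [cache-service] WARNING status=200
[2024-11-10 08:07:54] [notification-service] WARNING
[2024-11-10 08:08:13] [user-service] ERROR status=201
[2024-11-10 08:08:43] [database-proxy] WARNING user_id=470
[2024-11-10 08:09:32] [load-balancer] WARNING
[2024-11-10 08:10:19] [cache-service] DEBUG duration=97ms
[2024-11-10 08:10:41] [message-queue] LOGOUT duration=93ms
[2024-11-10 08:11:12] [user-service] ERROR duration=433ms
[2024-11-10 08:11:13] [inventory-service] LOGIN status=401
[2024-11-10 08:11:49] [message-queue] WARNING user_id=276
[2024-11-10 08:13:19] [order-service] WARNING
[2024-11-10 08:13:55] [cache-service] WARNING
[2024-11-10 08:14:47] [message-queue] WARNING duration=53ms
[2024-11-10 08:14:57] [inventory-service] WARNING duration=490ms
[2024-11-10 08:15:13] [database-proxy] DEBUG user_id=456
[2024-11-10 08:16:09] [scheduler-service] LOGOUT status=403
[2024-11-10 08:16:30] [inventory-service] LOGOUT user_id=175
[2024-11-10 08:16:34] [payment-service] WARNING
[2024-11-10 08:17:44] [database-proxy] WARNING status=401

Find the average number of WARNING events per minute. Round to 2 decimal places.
1.11

To calculate the rate:

1. Count total WARNING events: 20
2. Total time period: 18 minutes
3. Rate = 20 / 18 = 1.11 events per minute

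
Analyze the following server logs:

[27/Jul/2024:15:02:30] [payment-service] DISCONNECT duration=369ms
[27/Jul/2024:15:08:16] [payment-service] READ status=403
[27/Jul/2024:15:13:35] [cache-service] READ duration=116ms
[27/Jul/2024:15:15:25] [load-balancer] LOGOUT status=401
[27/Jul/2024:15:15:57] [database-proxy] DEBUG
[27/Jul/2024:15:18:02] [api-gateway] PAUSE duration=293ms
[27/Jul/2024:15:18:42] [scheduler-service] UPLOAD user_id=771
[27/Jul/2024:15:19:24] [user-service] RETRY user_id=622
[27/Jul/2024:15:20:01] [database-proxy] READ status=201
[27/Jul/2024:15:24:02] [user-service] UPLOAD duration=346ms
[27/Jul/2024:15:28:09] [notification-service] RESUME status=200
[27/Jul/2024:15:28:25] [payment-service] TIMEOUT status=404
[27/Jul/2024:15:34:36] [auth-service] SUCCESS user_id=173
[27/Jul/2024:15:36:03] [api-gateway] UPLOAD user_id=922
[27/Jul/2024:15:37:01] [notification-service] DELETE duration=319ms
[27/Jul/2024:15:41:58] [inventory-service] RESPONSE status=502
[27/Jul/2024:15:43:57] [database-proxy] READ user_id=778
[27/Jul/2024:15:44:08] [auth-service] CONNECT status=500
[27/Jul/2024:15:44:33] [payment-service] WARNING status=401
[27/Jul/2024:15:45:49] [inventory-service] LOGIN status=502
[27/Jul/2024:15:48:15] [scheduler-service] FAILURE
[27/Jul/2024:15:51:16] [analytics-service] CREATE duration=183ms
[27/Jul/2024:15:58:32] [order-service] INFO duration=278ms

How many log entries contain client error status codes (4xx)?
4

To find matching entries:

1. Pattern to match: client error status codes (4xx)
2. Scan each log entry for the pattern
3. Count matches: 4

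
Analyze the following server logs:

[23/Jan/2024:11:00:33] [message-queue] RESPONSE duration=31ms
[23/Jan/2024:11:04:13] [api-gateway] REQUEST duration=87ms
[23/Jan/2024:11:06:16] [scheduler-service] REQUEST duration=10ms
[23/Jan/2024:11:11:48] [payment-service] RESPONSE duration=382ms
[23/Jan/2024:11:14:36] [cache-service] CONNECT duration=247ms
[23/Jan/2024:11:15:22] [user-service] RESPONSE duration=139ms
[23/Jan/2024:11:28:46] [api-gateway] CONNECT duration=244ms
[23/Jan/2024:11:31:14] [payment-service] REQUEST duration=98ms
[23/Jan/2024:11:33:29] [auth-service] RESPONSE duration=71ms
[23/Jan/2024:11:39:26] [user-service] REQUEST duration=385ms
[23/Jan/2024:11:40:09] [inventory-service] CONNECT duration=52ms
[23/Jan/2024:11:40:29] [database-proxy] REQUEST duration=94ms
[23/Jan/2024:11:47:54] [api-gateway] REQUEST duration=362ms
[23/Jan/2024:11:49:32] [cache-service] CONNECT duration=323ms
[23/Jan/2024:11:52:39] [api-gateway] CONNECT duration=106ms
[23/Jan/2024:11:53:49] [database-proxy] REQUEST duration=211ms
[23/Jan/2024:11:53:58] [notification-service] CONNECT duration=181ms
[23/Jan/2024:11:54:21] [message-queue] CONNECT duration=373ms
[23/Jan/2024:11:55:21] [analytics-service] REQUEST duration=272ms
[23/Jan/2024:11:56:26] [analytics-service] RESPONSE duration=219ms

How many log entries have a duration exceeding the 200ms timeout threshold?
10

To count timeouts:

1. Threshold: 200ms
2. Extract duration from each log entry
3. Count entries where duration > 200
4. Timeout count: 10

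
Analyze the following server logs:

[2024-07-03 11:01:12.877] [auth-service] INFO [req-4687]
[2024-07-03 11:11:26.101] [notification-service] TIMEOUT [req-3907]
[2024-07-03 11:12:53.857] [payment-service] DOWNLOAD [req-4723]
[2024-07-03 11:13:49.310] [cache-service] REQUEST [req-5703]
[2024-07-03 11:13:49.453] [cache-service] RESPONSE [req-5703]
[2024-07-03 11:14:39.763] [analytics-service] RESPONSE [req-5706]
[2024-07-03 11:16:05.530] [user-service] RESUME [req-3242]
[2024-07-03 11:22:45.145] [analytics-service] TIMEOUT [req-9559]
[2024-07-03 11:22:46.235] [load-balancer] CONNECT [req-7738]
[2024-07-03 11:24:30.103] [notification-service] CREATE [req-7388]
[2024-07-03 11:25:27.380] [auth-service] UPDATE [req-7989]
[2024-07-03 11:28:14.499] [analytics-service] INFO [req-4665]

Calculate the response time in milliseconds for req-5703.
143

To calculate latency:

1. Find REQUEST with id req-5703: 2024-07-03 11:13:49.310
2. Find RESPONSE with id req-5703: 2024-07-03 11:13:49.453
3. Latency: 2024-07-03 11:13:49.453 - 2024-07-03 11:13:49.310 = 143ms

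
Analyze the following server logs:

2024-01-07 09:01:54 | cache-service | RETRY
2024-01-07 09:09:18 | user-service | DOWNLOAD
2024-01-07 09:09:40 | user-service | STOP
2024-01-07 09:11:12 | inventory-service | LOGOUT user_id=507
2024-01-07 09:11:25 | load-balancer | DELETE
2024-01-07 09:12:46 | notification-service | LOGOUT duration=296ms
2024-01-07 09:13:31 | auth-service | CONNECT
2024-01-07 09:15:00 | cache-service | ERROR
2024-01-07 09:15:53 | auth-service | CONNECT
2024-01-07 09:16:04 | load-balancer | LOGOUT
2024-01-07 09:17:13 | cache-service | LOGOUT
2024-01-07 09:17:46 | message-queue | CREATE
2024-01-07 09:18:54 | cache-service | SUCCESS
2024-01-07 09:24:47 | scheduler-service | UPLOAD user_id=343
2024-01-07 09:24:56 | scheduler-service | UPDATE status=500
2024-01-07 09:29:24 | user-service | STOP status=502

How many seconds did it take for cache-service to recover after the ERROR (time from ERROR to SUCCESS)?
234

To calculate recovery time:

1. Find ERROR event for cache-service: 2024-01-07 09:15:00
2. Find next SUCCESS event for cache-service: 2024-01-07 09:18:54
3. Recovery time: 2024-01-07 09:18:54 - 2024-01-07 09:15:00 = 234 seconds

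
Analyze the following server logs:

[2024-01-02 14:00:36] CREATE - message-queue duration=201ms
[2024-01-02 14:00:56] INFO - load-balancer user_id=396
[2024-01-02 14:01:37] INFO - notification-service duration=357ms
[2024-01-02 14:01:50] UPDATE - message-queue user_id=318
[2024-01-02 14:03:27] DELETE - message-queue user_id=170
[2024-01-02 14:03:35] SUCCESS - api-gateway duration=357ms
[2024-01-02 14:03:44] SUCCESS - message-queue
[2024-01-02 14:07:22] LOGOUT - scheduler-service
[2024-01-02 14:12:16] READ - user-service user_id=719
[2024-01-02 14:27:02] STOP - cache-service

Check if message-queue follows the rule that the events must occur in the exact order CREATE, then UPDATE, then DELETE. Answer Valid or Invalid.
Valid

To validate ordering:

1. Required order: CREATE → UPDATE → DELETE
2. Rule: the events must occur in the exact order CREATE, then UPDATE, then DELETE
3. Check actual order of events for message-queue
4. Result: Valid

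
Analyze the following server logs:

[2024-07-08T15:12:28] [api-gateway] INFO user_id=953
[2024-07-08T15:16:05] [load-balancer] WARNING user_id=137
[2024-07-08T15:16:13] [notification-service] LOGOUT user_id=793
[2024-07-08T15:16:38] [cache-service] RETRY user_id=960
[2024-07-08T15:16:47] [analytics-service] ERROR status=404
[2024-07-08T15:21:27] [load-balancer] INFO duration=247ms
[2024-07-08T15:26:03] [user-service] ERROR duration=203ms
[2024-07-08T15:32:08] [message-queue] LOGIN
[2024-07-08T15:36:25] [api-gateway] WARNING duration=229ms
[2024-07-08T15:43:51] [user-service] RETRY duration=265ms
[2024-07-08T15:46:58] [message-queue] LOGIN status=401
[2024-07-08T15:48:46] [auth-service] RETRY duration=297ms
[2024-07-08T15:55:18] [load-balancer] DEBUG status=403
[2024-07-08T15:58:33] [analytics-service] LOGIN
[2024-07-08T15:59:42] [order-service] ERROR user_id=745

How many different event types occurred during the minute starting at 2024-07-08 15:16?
4

To count unique event types:

1. Filter events in the minute starting at 2024-07-08 15:16
2. Extract event types from matching entries
3. Count unique types: 4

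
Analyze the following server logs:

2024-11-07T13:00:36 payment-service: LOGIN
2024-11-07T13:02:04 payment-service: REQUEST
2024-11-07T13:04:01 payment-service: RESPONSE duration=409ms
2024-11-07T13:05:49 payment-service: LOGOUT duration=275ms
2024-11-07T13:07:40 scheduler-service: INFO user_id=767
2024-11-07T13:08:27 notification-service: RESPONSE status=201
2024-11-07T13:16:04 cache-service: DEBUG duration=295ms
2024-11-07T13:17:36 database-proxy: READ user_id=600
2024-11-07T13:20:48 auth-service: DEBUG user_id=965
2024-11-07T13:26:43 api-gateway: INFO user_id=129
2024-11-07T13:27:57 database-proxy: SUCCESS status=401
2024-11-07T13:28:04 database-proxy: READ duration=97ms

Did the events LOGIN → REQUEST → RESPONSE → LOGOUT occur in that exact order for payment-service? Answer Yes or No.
Yes

To verify sequence order:

1. Find all events in sequence LOGIN → REQUEST → RESPONSE → LOGOUT for payment-service
2. Extract their timestamps
3. Check if timestamps are in ascending order
4. Result: Yes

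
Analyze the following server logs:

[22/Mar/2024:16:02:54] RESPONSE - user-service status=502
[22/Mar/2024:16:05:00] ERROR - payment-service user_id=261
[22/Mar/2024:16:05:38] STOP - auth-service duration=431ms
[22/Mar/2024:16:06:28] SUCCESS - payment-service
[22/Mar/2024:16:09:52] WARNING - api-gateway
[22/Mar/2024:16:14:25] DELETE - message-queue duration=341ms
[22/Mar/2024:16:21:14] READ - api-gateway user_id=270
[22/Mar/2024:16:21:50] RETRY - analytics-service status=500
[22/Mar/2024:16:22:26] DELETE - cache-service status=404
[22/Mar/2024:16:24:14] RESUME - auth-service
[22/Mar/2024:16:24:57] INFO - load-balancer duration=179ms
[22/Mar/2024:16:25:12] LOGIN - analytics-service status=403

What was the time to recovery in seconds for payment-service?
88

To calculate recovery time:

1. Find ERROR event for payment-service: 22/Mar/2024:16:05:00
2. Find next SUCCESS event for payment-service: 22/Mar/2024:16:06:28
3. Recovery time: 22/Mar/2024:16:06:28 - 22/Mar/2024:16:05:00 = 88 seconds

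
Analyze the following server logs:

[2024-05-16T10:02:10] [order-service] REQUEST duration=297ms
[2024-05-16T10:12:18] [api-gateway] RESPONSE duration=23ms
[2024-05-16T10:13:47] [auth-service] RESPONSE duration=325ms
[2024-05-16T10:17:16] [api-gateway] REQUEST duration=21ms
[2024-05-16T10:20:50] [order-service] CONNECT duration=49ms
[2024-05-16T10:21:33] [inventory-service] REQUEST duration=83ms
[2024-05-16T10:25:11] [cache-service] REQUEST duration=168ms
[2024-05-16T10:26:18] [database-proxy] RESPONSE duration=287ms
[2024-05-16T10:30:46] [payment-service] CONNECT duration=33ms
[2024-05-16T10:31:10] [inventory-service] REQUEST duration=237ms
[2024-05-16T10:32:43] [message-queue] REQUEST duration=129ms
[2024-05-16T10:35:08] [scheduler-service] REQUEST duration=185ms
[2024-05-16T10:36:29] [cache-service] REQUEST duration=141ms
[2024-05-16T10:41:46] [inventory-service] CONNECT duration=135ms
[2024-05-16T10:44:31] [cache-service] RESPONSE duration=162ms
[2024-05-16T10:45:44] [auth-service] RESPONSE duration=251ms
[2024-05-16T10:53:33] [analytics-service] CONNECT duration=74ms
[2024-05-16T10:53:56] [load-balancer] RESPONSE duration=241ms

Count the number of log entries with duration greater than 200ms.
6

To count timeouts:

1. Threshold: 200ms
2. Extract duration from each log entry
3. Count entries where duration > 200
4. Timeout count: 6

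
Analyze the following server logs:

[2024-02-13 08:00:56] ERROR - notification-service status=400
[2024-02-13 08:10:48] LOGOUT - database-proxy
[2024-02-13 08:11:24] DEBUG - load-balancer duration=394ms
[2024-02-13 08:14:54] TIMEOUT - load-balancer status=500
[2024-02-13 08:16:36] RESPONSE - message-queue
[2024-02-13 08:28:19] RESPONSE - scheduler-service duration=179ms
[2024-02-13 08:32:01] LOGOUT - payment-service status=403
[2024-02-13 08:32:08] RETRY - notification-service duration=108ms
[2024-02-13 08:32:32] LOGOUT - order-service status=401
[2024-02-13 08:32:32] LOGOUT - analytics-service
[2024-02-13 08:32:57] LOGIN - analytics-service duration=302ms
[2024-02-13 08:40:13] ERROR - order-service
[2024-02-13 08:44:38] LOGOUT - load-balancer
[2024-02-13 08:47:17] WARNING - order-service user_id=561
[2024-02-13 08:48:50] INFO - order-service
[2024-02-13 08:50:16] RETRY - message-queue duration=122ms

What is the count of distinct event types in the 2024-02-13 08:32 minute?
3

To count unique event types:

1. Filter events in the minute starting at 2024-02-13 08:32
2. Extract event types from matching entries
3. Count unique types: 3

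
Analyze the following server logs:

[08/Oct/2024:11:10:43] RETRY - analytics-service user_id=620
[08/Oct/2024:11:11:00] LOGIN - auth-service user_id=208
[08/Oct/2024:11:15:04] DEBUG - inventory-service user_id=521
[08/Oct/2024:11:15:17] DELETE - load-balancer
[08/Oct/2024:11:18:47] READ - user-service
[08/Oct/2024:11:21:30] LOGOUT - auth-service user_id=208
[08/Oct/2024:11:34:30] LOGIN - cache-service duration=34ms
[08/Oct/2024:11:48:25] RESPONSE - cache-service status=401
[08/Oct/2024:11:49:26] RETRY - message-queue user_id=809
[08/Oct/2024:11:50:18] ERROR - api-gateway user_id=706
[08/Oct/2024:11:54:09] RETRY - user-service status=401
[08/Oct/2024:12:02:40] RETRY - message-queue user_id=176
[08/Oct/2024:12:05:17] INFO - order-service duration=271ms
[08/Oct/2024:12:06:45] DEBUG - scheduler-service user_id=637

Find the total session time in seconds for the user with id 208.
630

To calculate session duration:

1. Find LOGIN event for user_id=208: 08/Oct/2024:11:11:00
2. Find LOGOUT event for user_id=208: 08/Oct/2024:11:21:30
3. Session duration: 08/Oct/2024:11:21:30 - 08/Oct/2024:11:11:00 = 630 seconds (10 minutes)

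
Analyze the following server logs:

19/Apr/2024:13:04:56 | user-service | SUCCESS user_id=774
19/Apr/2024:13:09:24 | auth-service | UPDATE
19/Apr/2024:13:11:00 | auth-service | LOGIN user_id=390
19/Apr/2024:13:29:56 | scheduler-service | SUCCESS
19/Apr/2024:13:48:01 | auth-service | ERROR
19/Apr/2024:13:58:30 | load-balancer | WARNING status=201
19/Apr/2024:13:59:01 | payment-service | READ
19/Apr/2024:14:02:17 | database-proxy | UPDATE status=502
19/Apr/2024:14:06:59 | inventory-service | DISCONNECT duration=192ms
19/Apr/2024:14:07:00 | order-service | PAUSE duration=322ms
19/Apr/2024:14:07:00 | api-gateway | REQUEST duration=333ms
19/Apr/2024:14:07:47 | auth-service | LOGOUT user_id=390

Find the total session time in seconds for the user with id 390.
3407

To calculate session duration:

1. Find LOGIN event for user_id=390: 19/Apr/2024:13:11:00
2. Find LOGOUT event for user_id=390: 19/Apr/2024:14:07:47
3. Session duration: 19/Apr/2024:14:07:47 - 19/Apr/2024:13:11:00 = 3407 seconds (56 minutes)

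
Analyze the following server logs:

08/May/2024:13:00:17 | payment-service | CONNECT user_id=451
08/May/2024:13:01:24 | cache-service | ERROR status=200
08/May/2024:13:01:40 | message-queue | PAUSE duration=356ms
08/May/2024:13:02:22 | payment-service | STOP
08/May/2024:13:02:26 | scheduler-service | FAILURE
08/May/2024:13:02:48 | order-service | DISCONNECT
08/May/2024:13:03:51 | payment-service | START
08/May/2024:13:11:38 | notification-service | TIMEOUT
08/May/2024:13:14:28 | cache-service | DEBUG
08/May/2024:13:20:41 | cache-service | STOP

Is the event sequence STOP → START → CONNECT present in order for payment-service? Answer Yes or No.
No

To verify sequence order:

1. Find all events in sequence STOP → START → CONNECT for payment-service
2. Extract their timestamps
3. Check if timestamps are in ascending order
4. Result: No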